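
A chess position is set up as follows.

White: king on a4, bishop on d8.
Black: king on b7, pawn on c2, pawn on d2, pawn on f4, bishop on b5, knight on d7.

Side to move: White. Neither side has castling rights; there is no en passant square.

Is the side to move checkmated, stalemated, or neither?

neither

White to move; white king on a4.
In check: yes, from the black bishop on b5.
King squares — a3: available; b3: available; b4: available; a5: available; b5: available.
Legal moves for White: Kxb5, Ka5, Kb4, Kb3, Ka3.
White is in check but has 5 legal moves → neither.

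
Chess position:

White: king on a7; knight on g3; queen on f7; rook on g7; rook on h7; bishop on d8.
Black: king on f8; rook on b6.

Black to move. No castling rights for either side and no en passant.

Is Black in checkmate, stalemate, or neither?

Black to move; black king on f8.
In check: yes, from the white queen on f7.
King squares — e7: attacked by Qf7; f7: attacked by Rg7; g7: attacked by Qf7; e8: attacked by Qf7; g8: attacked by Qf7.
Legal moves for Black: none.
In check with no legal moves → checkmate.

checkmate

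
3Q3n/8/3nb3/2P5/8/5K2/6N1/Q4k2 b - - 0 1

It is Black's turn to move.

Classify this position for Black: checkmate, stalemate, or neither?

Black to move; black king on f1.
In check: yes, from the white queen on a1.
King squares — e1: attacked by Qa1; g1: attacked by Qa1; e2: attacked by Kf3; f2: attacked by Kf3; g2: attacked by Kf3.
Legal moves for Black: none.
In check with no legal moves → checkmate.

checkmate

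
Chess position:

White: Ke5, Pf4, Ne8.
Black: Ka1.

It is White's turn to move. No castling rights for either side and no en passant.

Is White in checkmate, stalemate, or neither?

White to move; white king on e5.
In check: no.
Legal moves for White: Ng7, Nc7, Nf6, Nd6, Kf6, Ke6, Kd6, Kf5, Kd5, Ke4, Kd4, f5.
White has 12 legal moves and is not in check → neither.

neither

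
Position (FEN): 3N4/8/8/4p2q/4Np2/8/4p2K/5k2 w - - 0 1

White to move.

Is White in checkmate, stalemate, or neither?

White to move; white king on h2.
In check: yes, from the black queen on h5.
King squares — g1: attacked by Kf1; h1: attacked by Qh5; g2: attacked by Kf1; g3: attacked by Pf4; h3: attacked by Qh5.
Legal moves for White: none.
In check with no legal moves → checkmate.

checkmate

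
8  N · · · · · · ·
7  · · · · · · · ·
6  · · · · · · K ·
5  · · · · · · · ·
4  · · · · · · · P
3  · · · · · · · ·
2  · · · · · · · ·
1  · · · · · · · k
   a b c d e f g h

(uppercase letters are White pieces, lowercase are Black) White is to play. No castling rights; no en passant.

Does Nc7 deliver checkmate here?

After Nc7: black king on h1; in check: no.
Black is not in check, so this cannot be checkmate.

no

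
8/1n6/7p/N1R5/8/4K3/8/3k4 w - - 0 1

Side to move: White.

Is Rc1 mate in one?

no

After Rc1: black king on d1; in check: yes, from the white rook on c1.
Black has 1 legal reply: Kxc1.
In check but a legal move exists → not checkmate.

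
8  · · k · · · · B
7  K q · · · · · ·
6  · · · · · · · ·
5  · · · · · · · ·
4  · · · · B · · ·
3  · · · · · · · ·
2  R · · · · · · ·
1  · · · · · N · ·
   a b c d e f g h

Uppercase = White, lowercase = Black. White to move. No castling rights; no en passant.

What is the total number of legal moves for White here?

1

White to move; king on a7.
In check: yes, from the black queen on b7.
Legal moves: Bxb7+.
Count: 1.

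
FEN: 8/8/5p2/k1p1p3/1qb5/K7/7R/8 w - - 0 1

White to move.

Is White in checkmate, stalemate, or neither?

White to move; white king on a3.
In check: yes, from the black queen on b4.
King squares — a2: attacked by Bc4; b2: attacked by Qb4; b3: attacked by Qb4; a4: attacked by Qb4; b4: attacked by Ka5.
Legal moves for White: none.
In check with no legal moves → checkmate.

checkmate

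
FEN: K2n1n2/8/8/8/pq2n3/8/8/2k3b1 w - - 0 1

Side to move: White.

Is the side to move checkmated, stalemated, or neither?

White to move; white king on a8.
In check: no.
King squares — a7: attacked by Bg1; b7: attacked by Qb4; b8: attacked by Qb4.
Legal moves for White: none.
Not in check and no legal moves → stalemate.

stalemate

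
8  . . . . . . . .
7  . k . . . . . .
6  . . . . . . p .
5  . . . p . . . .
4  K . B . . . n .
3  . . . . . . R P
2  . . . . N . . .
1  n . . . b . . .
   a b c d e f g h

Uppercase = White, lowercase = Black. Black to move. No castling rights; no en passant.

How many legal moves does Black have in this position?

24

Black to move; king on b7.
In check: no.
Legal moves: Kc8, Kb8, Ka8, Kc7, Ka7, Kc6, Kb6, Nh6, Nf6, Ne5, Ne3, Nh2, Nf2, Ba5, Bb4, Bxg3, Bc3, Bf2, Bd2, Nb3, Nc2, dxc4, g5, d4.
Count: 24.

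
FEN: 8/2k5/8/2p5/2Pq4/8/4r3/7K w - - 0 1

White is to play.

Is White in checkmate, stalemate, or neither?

stalemate

White to move; white king on h1.
In check: no.
King squares — g1: attacked by Qd4; g2: attacked by Re2; h2: attacked by Re2.
Legal moves for White: none.
Not in check and no legal moves → stalemate.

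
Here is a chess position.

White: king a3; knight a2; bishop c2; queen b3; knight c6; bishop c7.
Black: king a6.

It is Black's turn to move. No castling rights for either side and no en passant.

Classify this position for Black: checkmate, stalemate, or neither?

Black to move; black king on a6.
In check: no.
King squares — a5: attacked by Nc6; b5: attacked by Qb3; b6: attacked by Qb3; a7: attacked by Nc6; b7: attacked by Qb3.
Legal moves for Black: none.
Not in check and no legal moves → stalemate.

stalemate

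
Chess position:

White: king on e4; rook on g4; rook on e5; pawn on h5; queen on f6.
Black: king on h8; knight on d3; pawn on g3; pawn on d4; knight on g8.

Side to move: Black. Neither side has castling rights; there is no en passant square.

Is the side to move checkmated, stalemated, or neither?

neither

Black to move; black king on h8.
In check: yes, from the white queen on f6.
Legal moves for Black: Kh7, Nxf6+.
Black is in check but has 2 legal moves → neither.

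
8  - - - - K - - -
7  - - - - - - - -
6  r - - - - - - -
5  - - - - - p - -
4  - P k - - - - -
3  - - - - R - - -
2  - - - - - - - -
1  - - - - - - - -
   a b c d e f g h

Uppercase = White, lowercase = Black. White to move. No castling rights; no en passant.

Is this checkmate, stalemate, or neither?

White to move; white king on e8.
In check: no.
Legal moves for White include: Kf8, Kd8, Kf7, Ke7, Kd7, Re7, Re6, Re5, Re4+, Rh3, Rg3, Rf3, Rd3, Rc3+, Rb3, Ra3, Re2, Re1, ... (list truncated; more exist).
White has legal moves and is not in check → neither.

neither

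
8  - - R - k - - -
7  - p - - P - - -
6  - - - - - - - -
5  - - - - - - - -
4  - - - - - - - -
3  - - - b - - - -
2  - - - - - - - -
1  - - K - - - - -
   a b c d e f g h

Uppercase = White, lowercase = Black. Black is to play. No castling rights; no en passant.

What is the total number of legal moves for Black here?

3

Black to move; king on e8.
In check: yes, from the white rook on c8.
Legal moves: Kf7, Kxe7, Kd7.
Count: 3.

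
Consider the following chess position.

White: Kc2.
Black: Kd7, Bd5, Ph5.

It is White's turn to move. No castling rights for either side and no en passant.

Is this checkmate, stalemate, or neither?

neither

White to move; white king on c2.
In check: no.
Legal moves for White: Kd3, Kc3, Kd2, Kb2, Kd1, Kc1, Kb1.
White has 7 legal moves and is not in check → neither.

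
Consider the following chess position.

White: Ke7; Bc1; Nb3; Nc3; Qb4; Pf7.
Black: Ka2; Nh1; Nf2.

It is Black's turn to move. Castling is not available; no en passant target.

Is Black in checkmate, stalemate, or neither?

Black to move; black king on a2.
In check: yes, from the white knight on c3.
King squares — a1: attacked by Nb3; b1: attacked by Nc3; b2: attacked by Bc1; a3: attacked by Bc1; b3: attacked by Qb4.
Legal moves for Black: none.
In check with no legal moves → checkmate.

checkmate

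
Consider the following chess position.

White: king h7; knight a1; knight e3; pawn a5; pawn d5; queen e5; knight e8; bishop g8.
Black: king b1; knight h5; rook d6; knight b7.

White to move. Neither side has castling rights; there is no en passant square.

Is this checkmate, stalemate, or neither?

White to move; white king on h7.
In check: no.
Legal moves for White include: Bf7, Be6, Ng7, Nc7, Nf6, Nxd6, Kh8, Qh8, Qg7, Qe7, Qf6, Qe6, Qxd6, Qxh5, Qg5, Qf5+, Qf4, Qe4+, ... (list truncated; more exist).
White has legal moves and is not in check → neither.

neither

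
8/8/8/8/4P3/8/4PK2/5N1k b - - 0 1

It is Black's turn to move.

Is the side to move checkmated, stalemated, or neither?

Black to move; black king on h1.
In check: no.
King squares — g1: attacked by Kf2; g2: attacked by Kf2; h2: attacked by Nf1.
Legal moves for Black: none.
Not in check and no legal moves → stalemate.

stalemate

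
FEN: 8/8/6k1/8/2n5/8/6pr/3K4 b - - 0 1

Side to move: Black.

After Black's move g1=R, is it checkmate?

After g1=R: white king on d1; in check: yes, from the black rook on g1.
King squares — c1: attacked by Rg1; e1: attacked by Rg1; c2: attacked by Rh2; d2: attacked by Rh2; e2: attacked by Rh2.
White has no legal moves → checkmate.

yes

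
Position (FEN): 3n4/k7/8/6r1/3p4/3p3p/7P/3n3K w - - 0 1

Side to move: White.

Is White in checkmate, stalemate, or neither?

stalemate

White to move; white king on h1.
In check: no.
King squares — g1: attacked by Rg5; g2: attacked by Ph3; h2: own pawn.
Legal moves for White: none.
Not in check and no legal moves → stalemate.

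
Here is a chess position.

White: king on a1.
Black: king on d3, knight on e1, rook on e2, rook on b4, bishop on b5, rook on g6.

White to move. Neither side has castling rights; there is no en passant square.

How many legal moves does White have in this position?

0

White to move; king on a1.
In check: no.
Legal moves: none.
Count: 0.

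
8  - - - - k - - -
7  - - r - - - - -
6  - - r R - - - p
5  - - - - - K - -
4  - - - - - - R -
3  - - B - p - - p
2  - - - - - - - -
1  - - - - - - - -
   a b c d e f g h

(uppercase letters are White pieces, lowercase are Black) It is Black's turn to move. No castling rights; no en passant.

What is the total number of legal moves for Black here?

Black to move; king on e8.
In check: no.
Legal moves: Kf8, Kf7, Ke7, Rc8, Rh7, Rg7, Rf7+, Re7, Rd7, Rb7, Ra7, Rxd6, Rb6, Ra6, Rc5+, Rc4, Rxc3, h5, h2, e2.
Count: 20.

20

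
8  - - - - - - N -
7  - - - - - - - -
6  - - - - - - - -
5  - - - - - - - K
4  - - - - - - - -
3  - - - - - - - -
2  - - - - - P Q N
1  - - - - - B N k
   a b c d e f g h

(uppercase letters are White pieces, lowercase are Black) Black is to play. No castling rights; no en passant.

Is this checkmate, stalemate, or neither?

Black to move; black king on h1.
In check: yes, from the white queen on g2.
King squares — g1: attacked by Qg2; g2: attacked by Bf1; h2: attacked by Qg2.
Legal moves for Black: none.
In check with no legal moves → checkmate.

checkmate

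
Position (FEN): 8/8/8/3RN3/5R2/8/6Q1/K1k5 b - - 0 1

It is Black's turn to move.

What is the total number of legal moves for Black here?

0

Black to move; king on c1.
In check: no.
Legal moves: none.
Count: 0.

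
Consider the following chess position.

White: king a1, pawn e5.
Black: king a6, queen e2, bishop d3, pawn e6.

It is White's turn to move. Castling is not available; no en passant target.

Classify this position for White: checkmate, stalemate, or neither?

stalemate

White to move; white king on a1.
In check: no.
King squares — b1: attacked by Bd3; a2: attacked by Qe2; b2: attacked by Qe2.
Legal moves for White: none.
Not in check and no legal moves → stalemate.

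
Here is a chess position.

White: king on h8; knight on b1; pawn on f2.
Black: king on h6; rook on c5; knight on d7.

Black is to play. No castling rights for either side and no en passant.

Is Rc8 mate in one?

yes

After Rc8: white king on h8; in check: yes, from the black rook on c8.
King squares — g7: attacked by Kh6; h7: attacked by Kh6; g8: attacked by Rc8.
White has no legal moves → checkmate.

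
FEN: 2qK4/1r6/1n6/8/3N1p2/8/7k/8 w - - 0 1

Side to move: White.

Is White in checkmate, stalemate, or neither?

White to move; white king on d8.
In check: yes, from the black queen on c8.
King squares — c7: attacked by Rb7; d7: attacked by Nb6; e7: attacked by Rb7; c8: attacked by Nb6; e8: attacked by Qc8.
Legal moves for White: none.
In check with no legal moves → checkmate.

checkmate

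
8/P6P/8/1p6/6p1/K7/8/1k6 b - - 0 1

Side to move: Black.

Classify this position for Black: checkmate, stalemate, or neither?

neither

Black to move; black king on b1.
In check: no.
Legal moves for Black: Kc2, Kc1, Ka1, b4+, g3.
Black has 5 legal moves and is not in check → neither.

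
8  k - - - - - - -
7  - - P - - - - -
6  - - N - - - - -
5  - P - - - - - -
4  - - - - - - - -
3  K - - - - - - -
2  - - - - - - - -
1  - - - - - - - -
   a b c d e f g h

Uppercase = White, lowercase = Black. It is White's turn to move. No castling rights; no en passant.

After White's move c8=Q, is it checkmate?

yes

After c8=Q: black king on a8; in check: yes, from the white queen on c8.
King squares — a7: attacked by Nc6; b7: attacked by Qc8; b8: attacked by Nc6.
Black has no legal moves → checkmate.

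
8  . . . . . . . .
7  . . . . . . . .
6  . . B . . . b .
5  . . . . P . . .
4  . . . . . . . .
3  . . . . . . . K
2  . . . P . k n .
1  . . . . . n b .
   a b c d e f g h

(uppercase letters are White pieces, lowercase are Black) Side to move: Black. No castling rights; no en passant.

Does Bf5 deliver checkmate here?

yes

After Bf5: white king on h3; in check: yes, from the black bishop on f5.
King squares — g2: attacked by Kf2; h2: attacked by Nf1; g3: attacked by Nf1; g4: attacked by Bf5; h4: attacked by Ng2.
White has no legal moves → checkmate.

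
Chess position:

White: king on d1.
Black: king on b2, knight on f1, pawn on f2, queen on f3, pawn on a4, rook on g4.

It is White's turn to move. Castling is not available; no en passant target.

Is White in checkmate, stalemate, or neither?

White to move; white king on d1.
In check: yes, from the black queen on f3.
King squares — c1: attacked by Kb2; e1: attacked by Pf2; c2: attacked by Kb2; d2: attacked by Nf1; e2: attacked by Qf3.
Legal moves for White: none.
In check with no legal moves → checkmate.

checkmate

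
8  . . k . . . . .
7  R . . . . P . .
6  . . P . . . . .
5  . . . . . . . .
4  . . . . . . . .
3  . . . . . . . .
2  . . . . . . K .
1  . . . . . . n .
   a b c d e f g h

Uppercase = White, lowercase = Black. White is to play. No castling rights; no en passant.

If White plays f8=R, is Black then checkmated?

After f8=R: black king on c8; in check: yes, from the white rook on f8.
King squares — b7: attacked by Pc6; c7: attacked by Ra7; d7: attacked by Pc6; b8: attacked by Rf8; d8: attacked by Rf8.
Black has no legal moves → checkmate.

yes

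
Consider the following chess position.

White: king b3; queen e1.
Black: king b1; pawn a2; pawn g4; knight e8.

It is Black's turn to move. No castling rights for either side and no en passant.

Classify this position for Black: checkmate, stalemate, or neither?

Black to move; black king on b1.
In check: yes, from the white queen on e1.
King squares — a1: attacked by Qe1; c1: attacked by Qe1; a2: own pawn; b2: attacked by Kb3; c2: attacked by Kb3.
Legal moves for Black: none.
In check with no legal moves → checkmate.

checkmate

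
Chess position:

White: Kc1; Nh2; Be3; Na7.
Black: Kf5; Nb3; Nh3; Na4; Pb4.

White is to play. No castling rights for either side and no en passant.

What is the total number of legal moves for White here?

White to move; king on c1.
In check: yes, from the black knight on b3.
Legal moves: Kc2, Kd1, Kb1.
Count: 3.

3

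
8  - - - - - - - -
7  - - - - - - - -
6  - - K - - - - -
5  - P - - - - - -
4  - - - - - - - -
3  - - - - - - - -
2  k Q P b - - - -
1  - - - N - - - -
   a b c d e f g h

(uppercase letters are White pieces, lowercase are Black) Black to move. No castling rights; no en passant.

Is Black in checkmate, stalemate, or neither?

checkmate

Black to move; black king on a2.
In check: yes, from the white queen on b2.
King squares — a1: attacked by Qb2; b1: attacked by Qb2; b2: attacked by Nd1; a3: attacked by Qb2; b3: attacked by Qb2.
Legal moves for Black: none.
In check with no legal moves → checkmate.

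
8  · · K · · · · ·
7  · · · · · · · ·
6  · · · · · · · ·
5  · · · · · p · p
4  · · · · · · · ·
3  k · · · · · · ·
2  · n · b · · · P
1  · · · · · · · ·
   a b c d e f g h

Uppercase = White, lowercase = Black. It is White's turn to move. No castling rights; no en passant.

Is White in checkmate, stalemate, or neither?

neither

White to move; white king on c8.
In check: no.
Legal moves for White: Kd8, Kb8, Kd7, Kc7, Kb7, h3, h4.
White has 7 legal moves and is not in check → neither.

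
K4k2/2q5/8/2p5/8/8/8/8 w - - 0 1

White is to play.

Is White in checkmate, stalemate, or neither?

White to move; white king on a8.
In check: no.
King squares — a7: attacked by Qc7; b7: attacked by Qc7; b8: attacked by Qc7.
Legal moves for White: none.
Not in check and no legal moves → stalemate.

stalemate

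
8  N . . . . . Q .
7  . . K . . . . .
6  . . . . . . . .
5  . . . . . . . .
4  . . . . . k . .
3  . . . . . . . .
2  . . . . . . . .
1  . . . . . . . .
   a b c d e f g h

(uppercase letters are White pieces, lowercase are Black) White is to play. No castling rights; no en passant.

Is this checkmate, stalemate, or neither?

White to move; white king on c7.
In check: no.
Legal moves for White include: Qh8, Qf8+, Qe8, Qd8, Qc8, Qb8, Qh7, Qg7, Qf7+, Qg6, Qe6, Qg5+, Qd5, Qg4+, Qc4+, Qg3+, Qb3, Qg2, ... (list truncated; more exist).
White has legal moves and is not in check → neither.

neither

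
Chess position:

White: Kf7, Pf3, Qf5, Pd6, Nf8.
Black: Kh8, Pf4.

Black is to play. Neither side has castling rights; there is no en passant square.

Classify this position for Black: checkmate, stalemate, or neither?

stalemate

Black to move; black king on h8.
In check: no.
King squares — g7: attacked by Kf7; h7: attacked by Qf5; g8: attacked by Kf7.
Legal moves for Black: none.
Not in check and no legal moves → stalemate.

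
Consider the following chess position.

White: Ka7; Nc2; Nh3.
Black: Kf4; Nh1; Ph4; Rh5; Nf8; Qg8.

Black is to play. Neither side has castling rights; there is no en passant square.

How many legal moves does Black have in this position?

6

Black to move; king on f4.
In check: yes, from the white knight on h3.
Legal moves: Kf5, Ke5, Kg4, Ke4, Kg3, Kf3.
Count: 6.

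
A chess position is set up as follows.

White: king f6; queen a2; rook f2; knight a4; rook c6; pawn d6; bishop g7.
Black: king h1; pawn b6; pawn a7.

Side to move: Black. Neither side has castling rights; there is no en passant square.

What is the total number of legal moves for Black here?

4

Black to move; king on h1.
In check: no.
Legal moves: Kg1, a6, b5, a5.
Count: 4.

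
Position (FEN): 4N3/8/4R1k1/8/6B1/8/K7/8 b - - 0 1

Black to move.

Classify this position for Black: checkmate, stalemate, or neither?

Black to move; black king on g6.
In check: yes, from the white rook on e6.
King squares — f5: attacked by Bg4; g5: available; h5: attacked by Bg4; f6: attacked by Re6; h6: attacked by Re6; f7: available; g7: attacked by Ne8; h7: available.
Legal moves for Black: Kh7, Kf7, Kg5.
Black is in check but has 3 legal moves → neither.

neither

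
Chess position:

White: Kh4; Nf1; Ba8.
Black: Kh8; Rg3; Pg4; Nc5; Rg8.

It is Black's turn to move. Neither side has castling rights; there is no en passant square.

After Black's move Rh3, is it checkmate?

After Rh3: white king on h4; in check: yes, from the black rook on h3.
King squares — g3: attacked by Rh3; h3: attacked by Pg4; g4: attacked by Rg8; g5: attacked by Rg8; h5: attacked by Rh3.
White has no legal moves → checkmate.

yes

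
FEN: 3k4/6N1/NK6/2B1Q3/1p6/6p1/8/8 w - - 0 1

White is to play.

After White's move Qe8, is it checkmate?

After Qe8: black king on d8; in check: yes, from the white queen on e8.
King squares — c7: attacked by Na6; d7: attacked by Qe8; e7: attacked by Bc5; c8: attacked by Qe8; e8: attacked by Ng7.
Black has no legal moves → checkmate.

yes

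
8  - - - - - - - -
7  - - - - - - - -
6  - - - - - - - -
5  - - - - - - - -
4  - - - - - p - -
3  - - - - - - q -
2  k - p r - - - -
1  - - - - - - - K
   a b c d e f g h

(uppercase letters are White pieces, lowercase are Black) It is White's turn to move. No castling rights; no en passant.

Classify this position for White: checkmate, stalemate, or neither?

stalemate

White to move; white king on h1.
In check: no.
King squares — g1: attacked by Qg3; g2: attacked by Rd2; h2: attacked by Rd2.
Legal moves for White: none.
Not in check and no legal moves → stalemate.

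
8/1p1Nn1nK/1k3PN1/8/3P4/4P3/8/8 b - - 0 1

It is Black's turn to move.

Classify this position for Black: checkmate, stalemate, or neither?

neither

Black to move; black king on b6.
In check: yes, from the white knight on d7.
King squares — a5: available; b5: available; c5: attacked by Pd4; a6: available; c6: available; a7: available; b7: own pawn; c7: available.
Legal moves for Black: Kc7, Ka7, Kc6, Ka6, Kb5, Ka5.
Black is in check but has 6 legal moves → neither.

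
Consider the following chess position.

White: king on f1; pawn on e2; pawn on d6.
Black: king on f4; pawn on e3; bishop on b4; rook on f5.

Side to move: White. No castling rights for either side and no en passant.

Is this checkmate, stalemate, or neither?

White to move; white king on f1.
In check: no.
Legal moves for White: Kg2, Kg1, d7.
White has 3 legal moves and is not in check → neither.

neither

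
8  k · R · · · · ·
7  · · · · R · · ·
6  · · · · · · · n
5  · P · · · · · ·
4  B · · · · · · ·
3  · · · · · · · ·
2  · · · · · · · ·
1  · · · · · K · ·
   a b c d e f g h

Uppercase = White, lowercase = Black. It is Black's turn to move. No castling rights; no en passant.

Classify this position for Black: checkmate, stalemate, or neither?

checkmate

Black to move; black king on a8.
In check: yes, from the white rook on c8.
King squares — a7: attacked by Re7; b7: attacked by Re7; b8: attacked by Rc8.
Legal moves for Black: none.
In check with no legal moves → checkmate.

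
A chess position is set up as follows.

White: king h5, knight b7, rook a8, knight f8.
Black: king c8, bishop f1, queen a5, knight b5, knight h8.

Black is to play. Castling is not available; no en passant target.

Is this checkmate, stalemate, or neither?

Black to move; black king on c8.
In check: yes, from the white rook on a8.
Legal moves for Black: Kc7, Kxb7, Qxa8.
Black is in check but has 3 legal moves → neither.

neither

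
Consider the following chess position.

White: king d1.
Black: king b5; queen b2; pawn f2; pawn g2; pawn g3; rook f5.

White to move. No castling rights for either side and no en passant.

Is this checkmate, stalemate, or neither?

stalemate

White to move; white king on d1.
In check: no.
King squares — c1: attacked by Qb2; e1: attacked by Pf2; c2: attacked by Qb2; d2: attacked by Qb2; e2: attacked by Qb2.
Legal moves for White: none.
Not in check and no legal moves → stalemate.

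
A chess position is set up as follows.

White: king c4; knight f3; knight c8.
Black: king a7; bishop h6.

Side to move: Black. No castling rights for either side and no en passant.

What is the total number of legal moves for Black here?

Black to move; king on a7.
In check: yes, from the white knight on c8.
Legal moves: Kb8, Ka8, Kb7, Ka6.
Count: 4.

4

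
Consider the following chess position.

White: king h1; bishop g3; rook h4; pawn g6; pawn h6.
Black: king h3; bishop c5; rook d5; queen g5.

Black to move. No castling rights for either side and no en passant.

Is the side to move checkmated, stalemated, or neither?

neither

Black to move; black king on h3.
In check: yes, from the white rook on h4.
King squares — g2: attacked by Kh1; h2: attacked by Kh1; g3: available; g4: attacked by Rh4; h4: attacked by Bg3.
Legal moves for Black: Kxg3, Qxh4.
Black is in check but has 2 legal moves → neither.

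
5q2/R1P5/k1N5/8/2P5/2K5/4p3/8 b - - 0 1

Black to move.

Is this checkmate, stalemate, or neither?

neither

Black to move; black king on a6.
In check: yes, from the white rook on a7.
Legal moves for Black: Kb6.
Black is in check but has 1 legal move → neither.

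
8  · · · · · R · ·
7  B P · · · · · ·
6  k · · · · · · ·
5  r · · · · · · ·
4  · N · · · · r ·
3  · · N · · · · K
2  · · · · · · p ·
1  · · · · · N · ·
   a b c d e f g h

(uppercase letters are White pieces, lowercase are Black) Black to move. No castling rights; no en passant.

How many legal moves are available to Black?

3

Black to move; king on a6.
In check: yes, from the white knight on b4.
Legal moves: Kxb7, Kxa7, Rxb4.
Count: 3.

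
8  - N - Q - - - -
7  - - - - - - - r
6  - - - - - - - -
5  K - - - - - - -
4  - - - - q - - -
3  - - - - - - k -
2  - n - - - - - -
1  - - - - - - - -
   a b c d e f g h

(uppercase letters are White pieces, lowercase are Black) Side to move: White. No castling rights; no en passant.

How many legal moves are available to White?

White to move; king on a5.
In check: no.
Legal moves: Qh8, Qg8+, Qf8, Qe8, Qc8, Qe7, Qd7, Qc7+, Qf6, Qd6+, Qb6, Qg5+, Qd5, Qh4+, Qd4, Qd3+, Qd2, Qd1, Nd7, Nc6, Na6, Kb6, Ka6, Kb5.
Count: 24.

24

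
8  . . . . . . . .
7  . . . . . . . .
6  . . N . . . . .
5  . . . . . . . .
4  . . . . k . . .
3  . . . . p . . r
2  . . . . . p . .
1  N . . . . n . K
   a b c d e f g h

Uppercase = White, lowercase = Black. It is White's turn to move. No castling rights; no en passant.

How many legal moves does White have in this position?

White to move; king on h1.
In check: yes, from the black rook on h3.
Legal moves: Kg2.
Count: 1.

1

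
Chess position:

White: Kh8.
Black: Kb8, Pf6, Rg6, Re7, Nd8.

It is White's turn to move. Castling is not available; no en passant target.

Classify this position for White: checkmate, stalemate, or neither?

White to move; white king on h8.
In check: no.
King squares — g7: attacked by Rg6; h7: attacked by Re7; g8: attacked by Rg6.
Legal moves for White: none.
Not in check and no legal moves → stalemate.

stalemate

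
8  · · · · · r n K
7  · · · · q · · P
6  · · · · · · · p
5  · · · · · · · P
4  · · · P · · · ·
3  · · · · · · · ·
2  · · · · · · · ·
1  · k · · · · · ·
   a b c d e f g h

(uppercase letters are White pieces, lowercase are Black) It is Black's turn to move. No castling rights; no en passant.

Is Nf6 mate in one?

After Nf6: white king on h8; in check: yes, from the black rook on f8.
King squares — g7: attacked by Qe7; h7: own pawn; g8: attacked by Nf6.
White has no legal moves → checkmate.

yes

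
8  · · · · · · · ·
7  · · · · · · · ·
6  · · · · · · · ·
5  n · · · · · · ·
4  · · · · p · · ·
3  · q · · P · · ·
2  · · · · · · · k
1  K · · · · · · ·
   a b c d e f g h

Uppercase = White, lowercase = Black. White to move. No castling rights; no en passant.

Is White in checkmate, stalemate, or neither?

White to move; white king on a1.
In check: no.
King squares — b1: attacked by Qb3; a2: attacked by Qb3; b2: attacked by Qb3.
Legal moves for White: none.
Not in check and no legal moves → stalemate.

stalemate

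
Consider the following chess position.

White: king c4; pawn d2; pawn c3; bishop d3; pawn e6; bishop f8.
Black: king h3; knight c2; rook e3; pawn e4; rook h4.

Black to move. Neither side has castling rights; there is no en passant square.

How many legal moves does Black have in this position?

Black to move; king on h3.
In check: no.
Legal moves: Rh8, Rh7, Rh6, Rh5, Rg4, Rf4, Kg4, Kg3, Kh2, Kg2, Rg3, Rf3, Rxd3, Re2, Re1, Nd4, Nb4, Na3+, Ne1, Na1, exd3+.
Count: 21.

21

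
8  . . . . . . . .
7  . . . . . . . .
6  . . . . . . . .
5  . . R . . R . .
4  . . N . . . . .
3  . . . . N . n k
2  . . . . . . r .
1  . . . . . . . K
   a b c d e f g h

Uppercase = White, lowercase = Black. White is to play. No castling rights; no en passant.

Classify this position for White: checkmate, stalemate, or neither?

checkmate

White to move; white king on h1.
In check: yes, from the black knight on g3.
King squares — g1: attacked by Rg2; g2: attacked by Kh3; h2: attacked by Rg2.
Legal moves for White: none.
In check with no legal moves → checkmate.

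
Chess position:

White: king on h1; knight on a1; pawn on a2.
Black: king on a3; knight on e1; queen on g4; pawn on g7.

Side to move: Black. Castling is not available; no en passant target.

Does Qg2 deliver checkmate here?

After Qg2: white king on h1; in check: yes, from the black queen on g2.
King squares — g1: attacked by Qg2; g2: attacked by Ne1; h2: attacked by Qg2.
White has no legal moves → checkmate.

yes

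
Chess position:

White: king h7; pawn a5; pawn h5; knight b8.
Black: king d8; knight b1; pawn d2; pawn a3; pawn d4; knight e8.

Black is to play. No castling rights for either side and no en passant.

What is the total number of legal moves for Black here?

14

Black to move; king on d8.
In check: no.
Legal moves: Ng7, Nc7, Nf6+, Nd6, Kc8, Ke7, Kc7, Nc3, d3, a2, d1=Q, d1=R, d1=B, d1=N.
Count: 14.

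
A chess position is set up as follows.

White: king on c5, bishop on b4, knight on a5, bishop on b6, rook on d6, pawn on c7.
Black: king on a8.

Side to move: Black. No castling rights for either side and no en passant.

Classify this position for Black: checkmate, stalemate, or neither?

stalemate

Black to move; black king on a8.
In check: no.
King squares — a7: attacked by Bb6; b7: attacked by Na5; b8: attacked by Pc7.
Legal moves for Black: none.
Not in check and no legal moves → stalemate.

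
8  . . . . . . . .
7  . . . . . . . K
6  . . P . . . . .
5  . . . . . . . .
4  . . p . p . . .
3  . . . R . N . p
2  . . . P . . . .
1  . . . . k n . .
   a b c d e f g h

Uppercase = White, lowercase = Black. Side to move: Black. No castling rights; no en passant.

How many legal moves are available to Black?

4

Black to move; king on e1.
In check: yes, from the white knight on f3.
Legal moves: Kf2, Ke2, Kd1, exf3.
Count: 4.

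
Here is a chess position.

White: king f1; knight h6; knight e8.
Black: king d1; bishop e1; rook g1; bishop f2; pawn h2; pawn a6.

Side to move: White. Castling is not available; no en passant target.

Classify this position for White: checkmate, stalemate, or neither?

checkmate

White to move; white king on f1.
In check: yes, from the black rook on g1.
King squares — e1: attacked by Kd1; g1: attacked by Bf2; e2: attacked by Kd1; f2: attacked by Be1; g2: attacked by Rg1.
Legal moves for White: none.
In check with no legal moves → checkmate.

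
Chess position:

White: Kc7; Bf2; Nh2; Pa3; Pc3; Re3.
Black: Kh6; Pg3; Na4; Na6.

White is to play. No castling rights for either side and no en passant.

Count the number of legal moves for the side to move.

6

White to move; king on c7.
In check: yes, from the black knight on a6.
Legal moves: Kd8, Kc8, Kd7, Kb7, Kd6, Kc6.
Count: 6.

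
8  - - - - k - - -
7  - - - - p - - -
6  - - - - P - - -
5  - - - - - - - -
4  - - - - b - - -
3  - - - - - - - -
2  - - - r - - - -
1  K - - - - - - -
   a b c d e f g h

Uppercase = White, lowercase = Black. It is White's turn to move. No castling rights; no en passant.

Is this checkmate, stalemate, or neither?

stalemate

White to move; white king on a1.
In check: no.
King squares — b1: attacked by Be4; a2: attacked by Rd2; b2: attacked by Rd2.
Legal moves for White: none.
Not in check and no legal moves → stalemate.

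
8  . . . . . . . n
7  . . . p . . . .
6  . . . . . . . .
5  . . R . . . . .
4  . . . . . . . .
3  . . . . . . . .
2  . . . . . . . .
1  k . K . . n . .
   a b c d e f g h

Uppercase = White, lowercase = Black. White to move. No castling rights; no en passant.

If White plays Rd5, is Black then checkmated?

After Rd5: black king on a1; in check: no.
Black is not in check, so this cannot be checkmate.

no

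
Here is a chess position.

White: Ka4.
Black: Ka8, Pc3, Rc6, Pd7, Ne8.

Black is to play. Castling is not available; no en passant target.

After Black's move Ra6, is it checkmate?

After Ra6: white king on a4; in check: yes, from the black rook on a6.
White has 3 legal replies: Kb5, Kb4, Kb3.
In check but a legal move exists → not checkmate.

no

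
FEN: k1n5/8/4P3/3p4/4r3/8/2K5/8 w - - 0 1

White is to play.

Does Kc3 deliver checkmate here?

no

After Kc3: black king on a8; in check: no.
Black is not in check, so this cannot be checkmate.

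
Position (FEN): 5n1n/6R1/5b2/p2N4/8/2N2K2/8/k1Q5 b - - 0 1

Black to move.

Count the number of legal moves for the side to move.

0

Black to move; king on a1.
In check: yes, from the white queen on c1.
Legal moves: none.
Count: 0.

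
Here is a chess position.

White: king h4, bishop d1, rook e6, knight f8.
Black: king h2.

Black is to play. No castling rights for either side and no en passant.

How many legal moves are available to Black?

Black to move; king on h2.
In check: no.
Legal moves: Kg2, Kh1, Kg1.
Count: 3.

3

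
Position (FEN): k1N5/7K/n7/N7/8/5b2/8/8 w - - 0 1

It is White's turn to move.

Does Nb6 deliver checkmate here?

After Nb6: black king on a8; in check: yes, from the white knight on b6.
Black has 2 legal replies: Kb8, Ka7.
In check but a legal move exists → not checkmate.

no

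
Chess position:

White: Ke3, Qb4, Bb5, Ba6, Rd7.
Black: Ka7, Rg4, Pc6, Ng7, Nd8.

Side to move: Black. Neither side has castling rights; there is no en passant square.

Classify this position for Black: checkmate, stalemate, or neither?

Black to move; black king on a7.
In check: yes, from the white rook on d7.
King squares — a6: attacked by Bb5; b6: available; b7: attacked by Ba6; a8: available; b8: available.
Legal moves for Black: Kb8, Ka8, Kb6, Nb7.
Black is in check but has 4 legal moves → neither.

neither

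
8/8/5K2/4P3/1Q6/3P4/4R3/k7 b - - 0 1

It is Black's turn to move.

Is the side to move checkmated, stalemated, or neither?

stalemate

Black to move; black king on a1.
In check: no.
King squares — b1: attacked by Qb4; a2: attacked by Re2; b2: attacked by Re2.
Legal moves for Black: none.
Not in check and no legal moves → stalemate.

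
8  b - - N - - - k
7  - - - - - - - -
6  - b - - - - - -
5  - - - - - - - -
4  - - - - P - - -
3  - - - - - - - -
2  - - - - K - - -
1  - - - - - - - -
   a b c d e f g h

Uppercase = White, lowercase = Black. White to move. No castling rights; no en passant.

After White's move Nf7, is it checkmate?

no

After Nf7: black king on h8; in check: yes, from the white knight on f7.
Black has 3 legal replies: Kg8, Kh7, Kg7.
In check but a legal move exists → not checkmate.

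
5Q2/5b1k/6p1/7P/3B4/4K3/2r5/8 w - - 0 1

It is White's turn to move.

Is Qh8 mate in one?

After Qh8: black king on h7; in check: yes, from the white queen on h8.
King squares — g6: own pawn; h6: attacked by Qh8; g7: attacked by Bd4; g8: attacked by Qh8; h8: attacked by Bd4.
Black has no legal moves → checkmate.

yes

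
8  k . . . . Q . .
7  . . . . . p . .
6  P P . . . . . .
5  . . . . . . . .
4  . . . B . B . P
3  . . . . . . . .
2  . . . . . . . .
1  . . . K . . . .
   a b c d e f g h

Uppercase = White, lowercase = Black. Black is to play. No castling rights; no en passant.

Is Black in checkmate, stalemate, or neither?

Black to move; black king on a8.
In check: yes, from the white queen on f8.
King squares — a7: attacked by Pb6; b7: attacked by Pa6; b8: attacked by Bf4.
Legal moves for Black: none.
In check with no legal moves → checkmate.

checkmate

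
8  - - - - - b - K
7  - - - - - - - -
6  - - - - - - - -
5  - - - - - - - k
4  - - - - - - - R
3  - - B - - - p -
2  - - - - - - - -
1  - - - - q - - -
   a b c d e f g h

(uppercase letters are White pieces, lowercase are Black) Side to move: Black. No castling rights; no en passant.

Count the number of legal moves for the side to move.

Black to move; king on h5.
In check: yes, from the white rook on h4.
Legal moves: Kg6, Kg5, Kxh4.
Count: 3.

3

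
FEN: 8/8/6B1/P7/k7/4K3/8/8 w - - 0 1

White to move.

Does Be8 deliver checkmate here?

After Be8: black king on a4; in check: yes, from the white bishop on e8.
Black has 4 legal replies: Kxa5, Kb4, Kb3, Ka3.
In check but a legal move exists → not checkmate.

no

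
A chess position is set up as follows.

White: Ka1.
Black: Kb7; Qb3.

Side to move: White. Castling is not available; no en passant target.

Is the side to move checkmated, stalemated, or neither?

stalemate

White to move; white king on a1.
In check: no.
King squares — b1: attacked by Qb3; a2: attacked by Qb3; b2: attacked by Qb3.
Legal moves for White: none.
Not in check and no legal moves → stalemate.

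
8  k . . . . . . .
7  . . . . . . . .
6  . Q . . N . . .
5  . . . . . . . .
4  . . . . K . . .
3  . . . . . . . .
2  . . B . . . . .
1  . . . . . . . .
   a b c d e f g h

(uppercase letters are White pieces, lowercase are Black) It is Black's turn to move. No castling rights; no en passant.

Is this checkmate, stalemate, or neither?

Black to move; black king on a8.
In check: no.
King squares — a7: attacked by Qb6; b7: attacked by Qb6; b8: attacked by Qb6.
Legal moves for Black: none.
Not in check and no legal moves → stalemate.

stalemate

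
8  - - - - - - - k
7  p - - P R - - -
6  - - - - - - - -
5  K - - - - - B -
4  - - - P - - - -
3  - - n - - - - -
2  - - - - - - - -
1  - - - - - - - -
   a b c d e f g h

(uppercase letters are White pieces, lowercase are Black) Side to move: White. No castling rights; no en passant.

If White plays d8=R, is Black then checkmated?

After d8=R: black king on h8; in check: yes, from the white rook on d8.
King squares — g7: attacked by Re7; h7: attacked by Re7; g8: attacked by Rd8.
Black has no legal moves → checkmate.

yes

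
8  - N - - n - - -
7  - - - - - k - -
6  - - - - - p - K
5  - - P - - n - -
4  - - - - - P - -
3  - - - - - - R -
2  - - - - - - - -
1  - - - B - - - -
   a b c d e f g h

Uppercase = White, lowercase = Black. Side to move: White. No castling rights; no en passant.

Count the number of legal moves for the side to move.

White to move; king on h6.
In check: yes, from the black knight on f5.
Legal moves: Kh7, Kh5.
Count: 2.

2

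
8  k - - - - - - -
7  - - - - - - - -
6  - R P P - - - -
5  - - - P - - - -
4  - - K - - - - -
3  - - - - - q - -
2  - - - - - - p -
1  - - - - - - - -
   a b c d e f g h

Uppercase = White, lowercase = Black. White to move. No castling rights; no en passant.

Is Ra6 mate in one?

After Ra6: black king on a8; in check: yes, from the white rook on a6.
Black has 1 legal reply: Kb8.
In check but a legal move exists → not checkmate.

no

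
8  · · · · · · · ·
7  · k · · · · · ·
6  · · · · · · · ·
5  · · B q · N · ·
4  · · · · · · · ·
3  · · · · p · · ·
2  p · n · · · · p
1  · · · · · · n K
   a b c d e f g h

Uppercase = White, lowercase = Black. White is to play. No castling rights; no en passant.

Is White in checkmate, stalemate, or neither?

neither

White to move; white king on h1.
In check: yes, from the black queen on d5.
King squares — g1: attacked by Ph2; g2: attacked by Qd5; h2: available.
Legal moves for White: Kxh2.
White is in check but has 1 legal move → neither.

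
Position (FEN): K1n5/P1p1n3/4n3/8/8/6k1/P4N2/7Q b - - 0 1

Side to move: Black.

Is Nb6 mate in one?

no

After Nb6: white king on a8; in check: yes, from the black knight on b6.
White has 2 legal replies: Kb8, Kb7.
In check but a legal move exists → not checkmate.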